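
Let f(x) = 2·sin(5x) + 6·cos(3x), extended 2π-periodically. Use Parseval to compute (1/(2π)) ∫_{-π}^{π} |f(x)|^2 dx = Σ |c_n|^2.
Σ |c_n|^2 = 20

Expand |f|^2 and use orthogonality of {sin(nx), cos(mx)} on [-π, π]:
  ∫_{-π}^{π} sin(nx)^2 dx = π, ∫ cos(mx)^2 dx = π, and cross terms integrate to 0.
So ∫_{-π}^{π} f(x)^2 dx = 2^2 · π + 6^2 · π = (4 + 36)π.
Divide by 2π: (4 + 36)/2 = 20.
By Parseval, this equals Σ |c_n|^2.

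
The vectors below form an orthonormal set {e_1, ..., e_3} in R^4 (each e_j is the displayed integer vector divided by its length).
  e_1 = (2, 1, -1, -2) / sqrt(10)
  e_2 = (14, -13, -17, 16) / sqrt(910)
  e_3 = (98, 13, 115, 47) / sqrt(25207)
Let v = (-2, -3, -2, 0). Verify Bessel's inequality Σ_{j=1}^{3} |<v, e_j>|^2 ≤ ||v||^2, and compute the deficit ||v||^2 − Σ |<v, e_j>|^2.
Σ |<v, e_j>|^2 = 3685/277; ||v||^2 = 17; deficit = 1024/277

Write each e_j = u_j / sqrt(<u_j, u_j>) where u_j is the displayed integer vector. Then <v, e_j> = <v, u_j> / sqrt(<u_j, u_j>), so |<v, e_j>|^2 = <v, u_j>^2 / <u_j, u_j>.
Coefficients: <v, e_1> = -5/sqrt(10), <v, e_2> = 45/sqrt(910), <v, e_3> = -465/sqrt(25207).
Square and sum: Σ |<v, e_j>|^2 = 3685/277.
Compute ||v||^2 = v·v = 17.
Deficit = 17 − 3685/277 = 1024/277 ≥ 0, confirming Bessel's inequality. (The deficit equals ||v − Σ <v,e_j> e_j||^2, the squared distance from v to span{e_j}.)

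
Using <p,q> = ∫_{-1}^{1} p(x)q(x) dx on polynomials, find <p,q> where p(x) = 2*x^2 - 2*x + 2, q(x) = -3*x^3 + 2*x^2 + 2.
<p,q> = 52/3

Expand the product: p(x)·q(x) = -6*x^5 + 10*x^4 - 10*x^3 + 8*x^2 - 4*x + 4.
∫_{-1}^{1} of each monomial x^k gives [2/(k+1) if k even, 0 if k odd]. Integrating term-by-term (or equivalently evaluating the antiderivative F(x) = -x^6 + 2*x^5 - 5*x^4/2 + 8*x^3/3 - 2*x^2 + 4*x at the endpoints):
  F(1) − F(−1) = 19/6 − (-85/6) = 52/3.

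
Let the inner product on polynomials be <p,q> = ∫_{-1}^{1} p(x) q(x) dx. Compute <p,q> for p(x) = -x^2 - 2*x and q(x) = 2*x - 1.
<p,q> = -2

Expand the product: p(x)·q(x) = -2*x^3 - 3*x^2 + 2*x.
∫_{-1}^{1} of each monomial x^k gives [2/(k+1) if k even, 0 if k odd]. Integrating term-by-term (or equivalently evaluating the antiderivative F(x) = -x^4/2 - x^3 + x^2 at the endpoints):
  F(1) − F(−1) = -1/2 − (3/2) = -2.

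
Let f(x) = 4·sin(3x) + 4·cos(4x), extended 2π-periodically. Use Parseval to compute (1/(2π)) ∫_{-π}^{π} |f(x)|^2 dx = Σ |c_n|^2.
Σ |c_n|^2 = 16

Expand |f|^2 and use orthogonality of {sin(nx), cos(mx)} on [-π, π]:
  ∫_{-π}^{π} sin(nx)^2 dx = π, ∫ cos(mx)^2 dx = π, and cross terms integrate to 0.
So ∫_{-π}^{π} f(x)^2 dx = 4^2 · π + 4^2 · π = (16 + 16)π.
Divide by 2π: (16 + 16)/2 = 16.
By Parseval, this equals Σ |c_n|^2.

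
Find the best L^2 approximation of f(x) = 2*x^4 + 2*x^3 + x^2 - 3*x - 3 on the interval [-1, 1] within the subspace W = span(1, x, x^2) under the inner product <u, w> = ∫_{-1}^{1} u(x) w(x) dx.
g(x) = 19*x^2/7 - 9*x/5 - 111/35

The best approximation g ∈ W is the orthogonal projection of f onto W. Writing g = a_0 + a_1 x + a_2 x^2, the coefficients solve the normal equations G · a = b where
  G_{ij} = <φ_i, φ_j> and b_i = <f, φ_i>, with φ_0 = 1, φ_1 = x, φ_2 = x^2.
G =
  [2, 0, 2/3]
  [0, 2/3, 0]
  [2/3, 0, 2/5],
b = (-68/15, -6/5, -36/35).
Solving gives a_0 = -111/35, a_1 = -9/5, a_2 = 19/7, so
  g(x) = 19*x^2/7 - 9*x/5 - 111/35.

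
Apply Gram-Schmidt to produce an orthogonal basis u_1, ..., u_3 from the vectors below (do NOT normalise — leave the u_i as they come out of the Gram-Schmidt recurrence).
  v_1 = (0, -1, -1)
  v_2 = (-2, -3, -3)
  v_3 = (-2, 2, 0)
Orthogonal basis:
  u_1 = (0, -1, -1)
  u_2 = (-2, 0, 0)
  u_3 = (0, 1, -1)

Apply the Gram-Schmidt recurrence
  u_1 = v_1
  u_i = v_i − Σ_{j<i} ((v_i · u_j) / (u_j · u_j)) · u_j.

Step by step this gives:
  u_1 = (0, -1, -1)
  u_2 = (-2, 0, 0)
  u_3 = (0, 1, -1)

Orthogonality check:
  u_2 · u_1 = 0 (should be 0)
  u_3 · u_1 = 0 (should be 0)
  u_3 · u_2 = 0 (should be 0)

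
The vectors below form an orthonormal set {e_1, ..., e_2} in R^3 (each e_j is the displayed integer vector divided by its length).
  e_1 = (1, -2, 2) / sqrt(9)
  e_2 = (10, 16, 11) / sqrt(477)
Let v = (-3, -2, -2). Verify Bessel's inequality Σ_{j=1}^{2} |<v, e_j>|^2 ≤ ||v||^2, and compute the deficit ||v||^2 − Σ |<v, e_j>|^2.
Σ |<v, e_j>|^2 = 837/53; ||v||^2 = 17; deficit = 64/53

Write each e_j = u_j / sqrt(<u_j, u_j>) where u_j is the displayed integer vector. Then <v, e_j> = <v, u_j> / sqrt(<u_j, u_j>), so |<v, e_j>|^2 = <v, u_j>^2 / <u_j, u_j>.
Coefficients: <v, e_1> = -3/sqrt(9), <v, e_2> = -84/sqrt(477).
Square and sum: Σ |<v, e_j>|^2 = 837/53.
Compute ||v||^2 = v·v = 17.
Deficit = 17 − 837/53 = 64/53 ≥ 0, confirming Bessel's inequality. (The deficit equals ||v − Σ <v,e_j> e_j||^2, the squared distance from v to span{e_j}.)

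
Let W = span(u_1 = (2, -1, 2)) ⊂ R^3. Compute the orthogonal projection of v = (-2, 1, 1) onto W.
proj_W(v) = (-2/3, 1/3, -2/3)

Set up U = [u_1 | ... | u_1] ∈ R^(3×1). The projector onto W = col(U) is P = U (U^T U)^(-1) U^T.
Compute U^T U =
  [9],
and U^T v = (-3).
Solve U^T U · c = U^T v for the coefficients: c = (-1/3). The projection is proj_W(v) = U c.
Check: (v - proj_W(v)) · u_1 = 0  (should be 0).
Result: proj_W(v) = (-2/3, 1/3, -2/3).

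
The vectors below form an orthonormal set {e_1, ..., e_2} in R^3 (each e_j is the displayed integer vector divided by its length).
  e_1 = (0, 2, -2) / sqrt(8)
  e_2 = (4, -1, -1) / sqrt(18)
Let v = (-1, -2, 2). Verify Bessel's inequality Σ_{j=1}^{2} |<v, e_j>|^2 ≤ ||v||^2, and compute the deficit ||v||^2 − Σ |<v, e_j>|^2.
Σ |<v, e_j>|^2 = 80/9; ||v||^2 = 9; deficit = 1/9

Write each e_j = u_j / sqrt(<u_j, u_j>) where u_j is the displayed integer vector. Then <v, e_j> = <v, u_j> / sqrt(<u_j, u_j>), so |<v, e_j>|^2 = <v, u_j>^2 / <u_j, u_j>.
Coefficients: <v, e_1> = -8/sqrt(8), <v, e_2> = -4/sqrt(18).
Square and sum: Σ |<v, e_j>|^2 = 80/9.
Compute ||v||^2 = v·v = 9.
Deficit = 9 − 80/9 = 1/9 ≥ 0, confirming Bessel's inequality. (The deficit equals ||v − Σ <v,e_j> e_j||^2, the squared distance from v to span{e_j}.)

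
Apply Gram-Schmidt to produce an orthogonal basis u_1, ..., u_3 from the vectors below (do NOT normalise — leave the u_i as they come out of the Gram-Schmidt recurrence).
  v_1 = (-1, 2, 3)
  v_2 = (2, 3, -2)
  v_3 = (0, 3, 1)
Orthogonal basis:
  u_1 = (-1, 2, 3)
  u_2 = (13/7, 23/7, -11/7)
  u_3 = (-5/18, 10/117, -35/234)

Apply the Gram-Schmidt recurrence
  u_1 = v_1
  u_i = v_i − Σ_{j<i} ((v_i · u_j) / (u_j · u_j)) · u_j.

Step by step this gives:
  u_1 = (-1, 2, 3)
  u_2 = (13/7, 23/7, -11/7)
  u_3 = (-5/18, 10/117, -35/234)

Orthogonality check:
  u_2 · u_1 = 0 (should be 0)
  u_3 · u_1 = 0 (should be 0)
  u_3 · u_2 = 0 (should be 0)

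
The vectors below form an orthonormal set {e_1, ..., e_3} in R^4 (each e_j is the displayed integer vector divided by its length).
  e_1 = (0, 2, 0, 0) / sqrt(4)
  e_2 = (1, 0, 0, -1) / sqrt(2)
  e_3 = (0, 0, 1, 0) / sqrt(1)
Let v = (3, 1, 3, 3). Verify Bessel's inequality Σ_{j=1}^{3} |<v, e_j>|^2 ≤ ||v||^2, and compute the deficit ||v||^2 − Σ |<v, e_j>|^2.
Σ |<v, e_j>|^2 = 10; ||v||^2 = 28; deficit = 18

Write each e_j = u_j / sqrt(<u_j, u_j>) where u_j is the displayed integer vector. Then <v, e_j> = <v, u_j> / sqrt(<u_j, u_j>), so |<v, e_j>|^2 = <v, u_j>^2 / <u_j, u_j>.
Coefficients: <v, e_1> = 2/sqrt(4), <v, e_2> = 0/sqrt(2), <v, e_3> = 3/sqrt(1).
Square and sum: Σ |<v, e_j>|^2 = 10.
Compute ||v||^2 = v·v = 28.
Deficit = 28 − 10 = 18 ≥ 0, confirming Bessel's inequality. (The deficit equals ||v − Σ <v,e_j> e_j||^2, the squared distance from v to span{e_j}.)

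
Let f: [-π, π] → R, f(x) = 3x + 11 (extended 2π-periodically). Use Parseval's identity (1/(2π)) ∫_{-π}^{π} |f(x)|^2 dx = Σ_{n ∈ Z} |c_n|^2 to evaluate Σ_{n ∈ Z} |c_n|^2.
Σ |c_n|^2 = 3π^2 + 121

Expand and integrate term by term over [-π, π]:
  ∫ (3x)^2 dx = 9·(2π^3/3); ∫ 2·3·(11)·x dx = 0 (odd integrand); ∫ 11^2 dx = 121·2π.
So (1/(2π)) ∫_{-π}^{π} (3x + 11)^2 dx = 9π^2/3 + 121 = 3π^2 + 121.
Parseval ⇒ Σ |c_n|^2 = 3π^2 + 121.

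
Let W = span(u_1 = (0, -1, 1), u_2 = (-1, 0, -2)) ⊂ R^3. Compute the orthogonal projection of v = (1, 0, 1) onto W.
proj_W(v) = (2/3, 1/6, 7/6)

Set up U = [u_1 | ... | u_2] ∈ R^(3×2). The projector onto W = col(U) is P = U (U^T U)^(-1) U^T.
Compute U^T U =
  [2, -2]
  [-2, 5],
and U^T v = (1, -3).
Solve U^T U · c = U^T v for the coefficients: c = (-1/6, -2/3). The projection is proj_W(v) = U c.
Check: (v - proj_W(v)) · u_1 = 0  (should be 0).
Check: (v - proj_W(v)) · u_2 = 0  (should be 0).
Result: proj_W(v) = (2/3, 1/6, 7/6).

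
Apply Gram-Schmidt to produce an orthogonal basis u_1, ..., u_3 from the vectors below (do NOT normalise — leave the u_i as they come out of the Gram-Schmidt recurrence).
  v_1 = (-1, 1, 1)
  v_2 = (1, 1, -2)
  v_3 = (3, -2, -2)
Orthogonal basis:
  u_1 = (-1, 1, 1)
  u_2 = (1/3, 5/3, -4/3)
  u_3 = (9/14, 3/14, 3/7)

Apply the Gram-Schmidt recurrence
  u_1 = v_1
  u_i = v_i − Σ_{j<i} ((v_i · u_j) / (u_j · u_j)) · u_j.

Step by step this gives:
  u_1 = (-1, 1, 1)
  u_2 = (1/3, 5/3, -4/3)
  u_3 = (9/14, 3/14, 3/7)

Orthogonality check:
  u_2 · u_1 = 0 (should be 0)
  u_3 · u_1 = 0 (should be 0)
  u_3 · u_2 = 0 (should be 0)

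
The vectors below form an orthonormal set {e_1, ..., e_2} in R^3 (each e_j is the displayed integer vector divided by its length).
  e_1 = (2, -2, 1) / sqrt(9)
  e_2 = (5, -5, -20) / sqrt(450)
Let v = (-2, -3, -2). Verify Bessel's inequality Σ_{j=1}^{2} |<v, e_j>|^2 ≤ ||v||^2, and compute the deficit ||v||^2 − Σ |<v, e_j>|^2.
Σ |<v, e_j>|^2 = 9/2; ||v||^2 = 17; deficit = 25/2

Write each e_j = u_j / sqrt(<u_j, u_j>) where u_j is the displayed integer vector. Then <v, e_j> = <v, u_j> / sqrt(<u_j, u_j>), so |<v, e_j>|^2 = <v, u_j>^2 / <u_j, u_j>.
Coefficients: <v, e_1> = 0/sqrt(9), <v, e_2> = 45/sqrt(450).
Square and sum: Σ |<v, e_j>|^2 = 9/2.
Compute ||v||^2 = v·v = 17.
Deficit = 17 − 9/2 = 25/2 ≥ 0, confirming Bessel's inequality. (The deficit equals ||v − Σ <v,e_j> e_j||^2, the squared distance from v to span{e_j}.)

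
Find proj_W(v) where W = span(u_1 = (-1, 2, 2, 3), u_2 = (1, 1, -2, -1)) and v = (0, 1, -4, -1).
proj_W(v) = (43/30, 4/3, -43/15, -3/2)

Set up U = [u_1 | ... | u_2] ∈ R^(4×2). The projector onto W = col(U) is P = U (U^T U)^(-1) U^T.
Compute U^T U =
  [18, -6]
  [-6, 7],
and U^T v = (-9, 10).
Solve U^T U · c = U^T v for the coefficients: c = (-1/30, 7/5). The projection is proj_W(v) = U c.
Check: (v - proj_W(v)) · u_1 = 0  (should be 0).
Check: (v - proj_W(v)) · u_2 = 0  (should be 0).
Result: proj_W(v) = (43/30, 4/3, -43/15, -3/2).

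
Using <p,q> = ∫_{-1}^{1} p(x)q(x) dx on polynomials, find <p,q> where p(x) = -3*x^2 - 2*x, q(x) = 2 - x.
<p,q> = -8/3

Expand the product: p(x)·q(x) = 3*x^3 - 4*x^2 - 4*x.
∫_{-1}^{1} of each monomial x^k gives [2/(k+1) if k even, 0 if k odd]. Integrating term-by-term (or equivalently evaluating the antiderivative F(x) = 3*x^4/4 - 4*x^3/3 - 2*x^2 at the endpoints):
  F(1) − F(−1) = -31/12 − (1/12) = -8/3.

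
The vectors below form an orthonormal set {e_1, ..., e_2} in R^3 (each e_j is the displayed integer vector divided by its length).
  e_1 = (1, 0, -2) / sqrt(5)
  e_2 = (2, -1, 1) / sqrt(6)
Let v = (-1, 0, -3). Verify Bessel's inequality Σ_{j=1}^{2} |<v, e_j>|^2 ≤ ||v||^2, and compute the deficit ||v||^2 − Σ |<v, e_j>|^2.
Σ |<v, e_j>|^2 = 55/6; ||v||^2 = 10; deficit = 5/6

Write each e_j = u_j / sqrt(<u_j, u_j>) where u_j is the displayed integer vector. Then <v, e_j> = <v, u_j> / sqrt(<u_j, u_j>), so |<v, e_j>|^2 = <v, u_j>^2 / <u_j, u_j>.
Coefficients: <v, e_1> = 5/sqrt(5), <v, e_2> = -5/sqrt(6).
Square and sum: Σ |<v, e_j>|^2 = 55/6.
Compute ||v||^2 = v·v = 10.
Deficit = 10 − 55/6 = 5/6 ≥ 0, confirming Bessel's inequality. (The deficit equals ||v − Σ <v,e_j> e_j||^2, the squared distance from v to span{e_j}.)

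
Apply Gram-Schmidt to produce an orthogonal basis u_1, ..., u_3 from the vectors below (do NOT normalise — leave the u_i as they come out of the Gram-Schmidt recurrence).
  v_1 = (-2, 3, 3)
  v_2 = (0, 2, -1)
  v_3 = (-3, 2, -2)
Orthogonal basis:
  u_1 = (-2, 3, 3)
  u_2 = (3/11, 35/22, -31/22)
  u_3 = (-279/101, -62/101, -124/101)

Apply the Gram-Schmidt recurrence
  u_1 = v_1
  u_i = v_i − Σ_{j<i} ((v_i · u_j) / (u_j · u_j)) · u_j.

Step by step this gives:
  u_1 = (-2, 3, 3)
  u_2 = (3/11, 35/22, -31/22)
  u_3 = (-279/101, -62/101, -124/101)

Orthogonality check:
  u_2 · u_1 = 0 (should be 0)
  u_3 · u_1 = 0 (should be 0)
  u_3 · u_2 = 0 (should be 0)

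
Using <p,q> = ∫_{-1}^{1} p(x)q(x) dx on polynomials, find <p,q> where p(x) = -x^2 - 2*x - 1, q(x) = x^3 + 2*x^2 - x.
<p,q> = -8/5

Expand the product: p(x)·q(x) = -x^5 - 4*x^4 - 4*x^3 + x.
∫_{-1}^{1} of each monomial x^k gives [2/(k+1) if k even, 0 if k odd]. Integrating term-by-term (or equivalently evaluating the antiderivative F(x) = -x^6/6 - 4*x^5/5 - x^4 + x^2/2 at the endpoints):
  F(1) − F(−1) = -22/15 − (2/15) = -8/5.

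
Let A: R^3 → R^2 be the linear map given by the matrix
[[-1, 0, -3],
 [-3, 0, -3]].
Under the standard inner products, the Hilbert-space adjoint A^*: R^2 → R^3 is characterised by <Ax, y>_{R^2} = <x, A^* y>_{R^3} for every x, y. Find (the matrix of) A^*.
A^* = A^T =
[[-1, -3],
 [0, 0],
 [-3, -3]]

For real matrices with standard dot products, the defining identity <Ax, y> = <x, A^* y> gives (Ax)^T y = x^T (A^*) y, i.e. x^T A^T y = x^T (A^*) y. Since this holds for all x, y, we must have A^* = A^T. Therefore
A^* =
[[-1, -3],
 [0, 0],
 [-3, -3]].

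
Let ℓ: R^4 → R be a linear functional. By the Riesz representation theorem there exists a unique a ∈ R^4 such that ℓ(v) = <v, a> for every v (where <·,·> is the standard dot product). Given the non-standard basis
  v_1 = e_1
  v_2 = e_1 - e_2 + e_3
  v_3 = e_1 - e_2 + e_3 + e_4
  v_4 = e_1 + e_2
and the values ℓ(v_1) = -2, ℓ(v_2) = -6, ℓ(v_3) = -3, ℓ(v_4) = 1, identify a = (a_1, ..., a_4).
a = (-2, 3, -1, 3)

Write a = (a_1, ..., a_4) in the standard basis. For each basis vector v_i, ℓ(v_i) = <v_i, a> is a linear equation in the a_j's. Collect the n equations into a matrix system V a = ℓ, where row i of V is v_i (expressed in the standard basis). Since V is invertible (lower-triangular with 1s on the diagonal, up to permutation), solve by back-substitution:
  V =
[[1, 0, 0, 0],
 [1, -1, 1, 0],
 [1, -1, 1, 1],
 [1, 1, 0, 0]]
  V a = (-2, -6, -3, 1)
Solving gives a = (-2, 3, -1, 3).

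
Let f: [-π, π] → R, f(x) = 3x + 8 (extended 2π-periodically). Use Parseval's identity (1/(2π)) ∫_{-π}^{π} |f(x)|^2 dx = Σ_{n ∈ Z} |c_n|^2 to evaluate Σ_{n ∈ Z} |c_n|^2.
Σ |c_n|^2 = 3π^2 + 64

Expand and integrate term by term over [-π, π]:
  ∫ (3x)^2 dx = 9·(2π^3/3); ∫ 2·3·(8)·x dx = 0 (odd integrand); ∫ 8^2 dx = 64·2π.
So (1/(2π)) ∫_{-π}^{π} (3x + 8)^2 dx = 9π^2/3 + 64 = 3π^2 + 64.
Parseval ⇒ Σ |c_n|^2 = 3π^2 + 64.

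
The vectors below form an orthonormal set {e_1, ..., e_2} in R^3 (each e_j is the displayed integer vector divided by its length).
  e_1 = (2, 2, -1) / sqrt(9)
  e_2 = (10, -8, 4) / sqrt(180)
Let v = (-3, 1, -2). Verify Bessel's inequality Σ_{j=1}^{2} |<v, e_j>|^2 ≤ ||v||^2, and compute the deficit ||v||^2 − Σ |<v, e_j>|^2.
Σ |<v, e_j>|^2 = 61/5; ||v||^2 = 14; deficit = 9/5

Write each e_j = u_j / sqrt(<u_j, u_j>) where u_j is the displayed integer vector. Then <v, e_j> = <v, u_j> / sqrt(<u_j, u_j>), so |<v, e_j>|^2 = <v, u_j>^2 / <u_j, u_j>.
Coefficients: <v, e_1> = -2/sqrt(9), <v, e_2> = -46/sqrt(180).
Square and sum: Σ |<v, e_j>|^2 = 61/5.
Compute ||v||^2 = v·v = 14.
Deficit = 14 − 61/5 = 9/5 ≥ 0, confirming Bessel's inequality. (The deficit equals ||v − Σ <v,e_j> e_j||^2, the squared distance from v to span{e_j}.)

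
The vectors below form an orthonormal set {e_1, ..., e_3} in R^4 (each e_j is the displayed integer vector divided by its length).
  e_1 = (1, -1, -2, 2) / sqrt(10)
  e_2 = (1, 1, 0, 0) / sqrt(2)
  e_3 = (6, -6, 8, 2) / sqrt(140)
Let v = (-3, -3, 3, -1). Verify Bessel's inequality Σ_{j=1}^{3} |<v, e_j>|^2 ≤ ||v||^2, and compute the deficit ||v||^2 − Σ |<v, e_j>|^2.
Σ |<v, e_j>|^2 = 195/7; ||v||^2 = 28; deficit = 1/7

Write each e_j = u_j / sqrt(<u_j, u_j>) where u_j is the displayed integer vector. Then <v, e_j> = <v, u_j> / sqrt(<u_j, u_j>), so |<v, e_j>|^2 = <v, u_j>^2 / <u_j, u_j>.
Coefficients: <v, e_1> = -8/sqrt(10), <v, e_2> = -6/sqrt(2), <v, e_3> = 22/sqrt(140).
Square and sum: Σ |<v, e_j>|^2 = 195/7.
Compute ||v||^2 = v·v = 28.
Deficit = 28 − 195/7 = 1/7 ≥ 0, confirming Bessel's inequality. (The deficit equals ||v − Σ <v,e_j> e_j||^2, the squared distance from v to span{e_j}.)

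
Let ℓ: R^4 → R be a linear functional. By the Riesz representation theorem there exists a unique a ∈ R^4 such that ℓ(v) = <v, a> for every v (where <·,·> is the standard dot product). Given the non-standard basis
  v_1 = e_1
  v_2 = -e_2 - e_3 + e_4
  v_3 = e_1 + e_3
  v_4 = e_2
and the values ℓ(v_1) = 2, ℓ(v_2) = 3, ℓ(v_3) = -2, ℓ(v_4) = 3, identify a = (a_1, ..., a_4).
a = (2, 3, -4, 2)

Write a = (a_1, ..., a_4) in the standard basis. For each basis vector v_i, ℓ(v_i) = <v_i, a> is a linear equation in the a_j's. Collect the n equations into a matrix system V a = ℓ, where row i of V is v_i (expressed in the standard basis). Since V is invertible (lower-triangular with 1s on the diagonal, up to permutation), solve by back-substitution:
  V =
[[1, 0, 0, 0],
 [0, -1, -1, 1],
 [1, 0, 1, 0],
 [0, 1, 0, 0]]
  V a = (2, 3, -2, 3)
Solving gives a = (2, 3, -4, 2).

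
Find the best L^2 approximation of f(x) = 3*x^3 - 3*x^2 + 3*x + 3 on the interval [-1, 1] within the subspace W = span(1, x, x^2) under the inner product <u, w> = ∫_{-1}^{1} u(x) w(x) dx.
g(x) = -3*x^2 + 24*x/5 + 3

The best approximation g ∈ W is the orthogonal projection of f onto W. Writing g = a_0 + a_1 x + a_2 x^2, the coefficients solve the normal equations G · a = b where
  G_{ij} = <φ_i, φ_j> and b_i = <f, φ_i>, with φ_0 = 1, φ_1 = x, φ_2 = x^2.
G =
  [2, 0, 2/3]
  [0, 2/3, 0]
  [2/3, 0, 2/5],
b = (4, 16/5, 4/5).
Solving gives a_0 = 3, a_1 = 24/5, a_2 = -3, so
  g(x) = -3*x^2 + 24*x/5 + 3.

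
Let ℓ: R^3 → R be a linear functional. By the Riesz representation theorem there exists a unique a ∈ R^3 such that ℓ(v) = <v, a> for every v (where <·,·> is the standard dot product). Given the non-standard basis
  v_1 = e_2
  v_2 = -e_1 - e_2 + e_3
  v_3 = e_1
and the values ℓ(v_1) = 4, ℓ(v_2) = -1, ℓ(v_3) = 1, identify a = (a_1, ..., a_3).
a = (1, 4, 4)

Write a = (a_1, ..., a_3) in the standard basis. For each basis vector v_i, ℓ(v_i) = <v_i, a> is a linear equation in the a_j's. Collect the n equations into a matrix system V a = ℓ, where row i of V is v_i (expressed in the standard basis). Since V is invertible (lower-triangular with 1s on the diagonal, up to permutation), solve by back-substitution:
  V =
[[0, 1, 0],
 [-1, -1, 1],
 [1, 0, 0]]
  V a = (4, -1, 1)
Solving gives a = (1, 4, 4).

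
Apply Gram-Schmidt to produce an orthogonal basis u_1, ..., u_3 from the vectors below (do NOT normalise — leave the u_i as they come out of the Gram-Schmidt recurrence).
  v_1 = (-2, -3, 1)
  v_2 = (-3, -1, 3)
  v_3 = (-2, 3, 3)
Orthogonal basis:
  u_1 = (-2, -3, 1)
  u_2 = (-9/7, 11/7, 15/7)
  u_3 = (-16/61, 6/61, -14/61)

Apply the Gram-Schmidt recurrence
  u_1 = v_1
  u_i = v_i − Σ_{j<i} ((v_i · u_j) / (u_j · u_j)) · u_j.

Step by step this gives:
  u_1 = (-2, -3, 1)
  u_2 = (-9/7, 11/7, 15/7)
  u_3 = (-16/61, 6/61, -14/61)

Orthogonality check:
  u_2 · u_1 = 0 (should be 0)
  u_3 · u_1 = 0 (should be 0)
  u_3 · u_2 = 0 (should be 0)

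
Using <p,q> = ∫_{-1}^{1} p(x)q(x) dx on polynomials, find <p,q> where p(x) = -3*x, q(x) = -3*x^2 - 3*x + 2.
<p,q> = 6

Expand the product: p(x)·q(x) = 9*x^3 + 9*x^2 - 6*x.
∫_{-1}^{1} of each monomial x^k gives [2/(k+1) if k even, 0 if k odd]. Integrating term-by-term (or equivalently evaluating the antiderivative F(x) = 9*x^4/4 + 3*x^3 - 3*x^2 at the endpoints):
  F(1) − F(−1) = 9/4 − (-15/4) = 6.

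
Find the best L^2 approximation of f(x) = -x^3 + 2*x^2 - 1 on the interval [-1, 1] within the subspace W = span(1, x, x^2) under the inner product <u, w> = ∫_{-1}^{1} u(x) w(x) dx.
g(x) = 2*x^2 - 3*x/5 - 1

The best approximation g ∈ W is the orthogonal projection of f onto W. Writing g = a_0 + a_1 x + a_2 x^2, the coefficients solve the normal equations G · a = b where
  G_{ij} = <φ_i, φ_j> and b_i = <f, φ_i>, with φ_0 = 1, φ_1 = x, φ_2 = x^2.
G =
  [2, 0, 2/3]
  [0, 2/3, 0]
  [2/3, 0, 2/5],
b = (-2/3, -2/5, 2/15).
Solving gives a_0 = -1, a_1 = -3/5, a_2 = 2, so
  g(x) = 2*x^2 - 3*x/5 - 1.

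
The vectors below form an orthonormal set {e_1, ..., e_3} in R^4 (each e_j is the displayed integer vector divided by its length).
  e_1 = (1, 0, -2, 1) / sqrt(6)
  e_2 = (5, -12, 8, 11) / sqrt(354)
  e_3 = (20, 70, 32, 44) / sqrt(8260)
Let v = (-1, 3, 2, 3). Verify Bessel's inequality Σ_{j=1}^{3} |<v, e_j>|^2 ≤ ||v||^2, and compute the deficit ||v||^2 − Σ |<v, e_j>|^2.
Σ |<v, e_j>|^2 = 661/35; ||v||^2 = 23; deficit = 144/35

Write each e_j = u_j / sqrt(<u_j, u_j>) where u_j is the displayed integer vector. Then <v, e_j> = <v, u_j> / sqrt(<u_j, u_j>), so |<v, e_j>|^2 = <v, u_j>^2 / <u_j, u_j>.
Coefficients: <v, e_1> = -2/sqrt(6), <v, e_2> = 8/sqrt(354), <v, e_3> = 386/sqrt(8260).
Square and sum: Σ |<v, e_j>|^2 = 661/35.
Compute ||v||^2 = v·v = 23.
Deficit = 23 − 661/35 = 144/35 ≥ 0, confirming Bessel's inequality. (The deficit equals ||v − Σ <v,e_j> e_j||^2, the squared distance from v to span{e_j}.)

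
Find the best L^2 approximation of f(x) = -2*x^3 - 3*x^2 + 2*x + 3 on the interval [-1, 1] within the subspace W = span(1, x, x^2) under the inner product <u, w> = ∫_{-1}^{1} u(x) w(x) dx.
g(x) = -3*x^2 + 4*x/5 + 3

The best approximation g ∈ W is the orthogonal projection of f onto W. Writing g = a_0 + a_1 x + a_2 x^2, the coefficients solve the normal equations G · a = b where
  G_{ij} = <φ_i, φ_j> and b_i = <f, φ_i>, with φ_0 = 1, φ_1 = x, φ_2 = x^2.
G =
  [2, 0, 2/3]
  [0, 2/3, 0]
  [2/3, 0, 2/5],
b = (4, 8/15, 4/5).
Solving gives a_0 = 3, a_1 = 4/5, a_2 = -3, so
  g(x) = -3*x^2 + 4*x/5 + 3.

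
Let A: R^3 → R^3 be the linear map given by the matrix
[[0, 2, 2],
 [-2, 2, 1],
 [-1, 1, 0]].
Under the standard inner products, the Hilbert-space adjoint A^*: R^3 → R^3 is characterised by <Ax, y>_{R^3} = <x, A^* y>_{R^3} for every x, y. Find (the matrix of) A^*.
A^* = A^T =
[[0, -2, -1],
 [2, 2, 1],
 [2, 1, 0]]

For real matrices with standard dot products, the defining identity <Ax, y> = <x, A^* y> gives (Ax)^T y = x^T (A^*) y, i.e. x^T A^T y = x^T (A^*) y. Since this holds for all x, y, we must have A^* = A^T. Therefore
A^* =
[[0, -2, -1],
 [2, 2, 1],
 [2, 1, 0]].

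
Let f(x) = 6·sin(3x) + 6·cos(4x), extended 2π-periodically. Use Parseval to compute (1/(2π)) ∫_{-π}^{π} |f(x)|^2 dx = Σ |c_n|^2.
Σ |c_n|^2 = 36

Expand |f|^2 and use orthogonality of {sin(nx), cos(mx)} on [-π, π]:
  ∫_{-π}^{π} sin(nx)^2 dx = π, ∫ cos(mx)^2 dx = π, and cross terms integrate to 0.
So ∫_{-π}^{π} f(x)^2 dx = 6^2 · π + 6^2 · π = (36 + 36)π.
Divide by 2π: (36 + 36)/2 = 36.
By Parseval, this equals Σ |c_n|^2.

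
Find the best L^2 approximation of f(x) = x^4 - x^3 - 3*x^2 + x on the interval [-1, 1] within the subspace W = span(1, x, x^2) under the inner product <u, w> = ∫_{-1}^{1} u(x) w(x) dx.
g(x) = -15*x^2/7 + 2*x/5 - 3/35

The best approximation g ∈ W is the orthogonal projection of f onto W. Writing g = a_0 + a_1 x + a_2 x^2, the coefficients solve the normal equations G · a = b where
  G_{ij} = <φ_i, φ_j> and b_i = <f, φ_i>, with φ_0 = 1, φ_1 = x, φ_2 = x^2.
G =
  [2, 0, 2/3]
  [0, 2/3, 0]
  [2/3, 0, 2/5],
b = (-8/5, 4/15, -32/35).
Solving gives a_0 = -3/35, a_1 = 2/5, a_2 = -15/7, so
  g(x) = -15*x^2/7 + 2*x/5 - 3/35.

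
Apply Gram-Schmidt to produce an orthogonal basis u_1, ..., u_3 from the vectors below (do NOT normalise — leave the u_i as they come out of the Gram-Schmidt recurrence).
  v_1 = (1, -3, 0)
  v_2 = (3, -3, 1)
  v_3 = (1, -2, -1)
Orthogonal basis:
  u_1 = (1, -3, 0)
  u_2 = (9/5, 3/5, 1)
  u_3 = (21/46, 7/46, -21/23)

Apply the Gram-Schmidt recurrence
  u_1 = v_1
  u_i = v_i − Σ_{j<i} ((v_i · u_j) / (u_j · u_j)) · u_j.

Step by step this gives:
  u_1 = (1, -3, 0)
  u_2 = (9/5, 3/5, 1)
  u_3 = (21/46, 7/46, -21/23)

Orthogonality check:
  u_2 · u_1 = 0 (should be 0)
  u_3 · u_1 = 0 (should be 0)
  u_3 · u_2 = 0 (should be 0)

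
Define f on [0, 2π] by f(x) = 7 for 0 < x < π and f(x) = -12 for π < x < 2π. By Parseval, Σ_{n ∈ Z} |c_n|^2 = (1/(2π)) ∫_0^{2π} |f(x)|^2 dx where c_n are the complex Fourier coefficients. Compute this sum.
Σ |c_n|^2 = 193/2

Parseval equates the L^2 energy of f (normalised by 1/(2π)) with the ℓ^2 sum of its Fourier coefficients: (1/(2π)) ∫_0^{2π} |f|^2 = Σ |c_n|^2.
Compute the left side: (1/(2π)) [∫_0^π 7^2 dx + ∫_π^{2π} (-12)^2 dx] = (1/(2π)) · (49π + 144π) = (49 + 144)/2 = 193/2.
So Σ_{n ∈ Z} |c_n|^2 = 193/2.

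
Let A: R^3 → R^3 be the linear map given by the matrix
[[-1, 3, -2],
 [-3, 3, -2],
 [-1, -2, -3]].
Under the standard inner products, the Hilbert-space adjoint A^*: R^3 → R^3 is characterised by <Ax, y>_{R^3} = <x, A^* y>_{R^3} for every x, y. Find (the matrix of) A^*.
A^* = A^T =
[[-1, -3, -1],
 [3, 3, -2],
 [-2, -2, -3]]

For real matrices with standard dot products, the defining identity <Ax, y> = <x, A^* y> gives (Ax)^T y = x^T (A^*) y, i.e. x^T A^T y = x^T (A^*) y. Since this holds for all x, y, we must have A^* = A^T. Therefore
A^* =
[[-1, -3, -1],
 [3, 3, -2],
 [-2, -2, -3]].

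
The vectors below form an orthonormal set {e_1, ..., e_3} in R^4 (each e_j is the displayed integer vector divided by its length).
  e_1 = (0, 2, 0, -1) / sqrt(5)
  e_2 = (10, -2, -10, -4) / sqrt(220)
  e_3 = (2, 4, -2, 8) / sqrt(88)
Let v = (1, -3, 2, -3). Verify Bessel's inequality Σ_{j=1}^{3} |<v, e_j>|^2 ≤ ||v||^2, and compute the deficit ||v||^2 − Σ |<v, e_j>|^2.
Σ |<v, e_j>|^2 = 37/2; ||v||^2 = 23; deficit = 9/2

Write each e_j = u_j / sqrt(<u_j, u_j>) where u_j is the displayed integer vector. Then <v, e_j> = <v, u_j> / sqrt(<u_j, u_j>), so |<v, e_j>|^2 = <v, u_j>^2 / <u_j, u_j>.
Coefficients: <v, e_1> = -3/sqrt(5), <v, e_2> = 8/sqrt(220), <v, e_3> = -38/sqrt(88).
Square and sum: Σ |<v, e_j>|^2 = 37/2.
Compute ||v||^2 = v·v = 23.
Deficit = 23 − 37/2 = 9/2 ≥ 0, confirming Bessel's inequality. (The deficit equals ||v − Σ <v,e_j> e_j||^2, the squared distance from v to span{e_j}.)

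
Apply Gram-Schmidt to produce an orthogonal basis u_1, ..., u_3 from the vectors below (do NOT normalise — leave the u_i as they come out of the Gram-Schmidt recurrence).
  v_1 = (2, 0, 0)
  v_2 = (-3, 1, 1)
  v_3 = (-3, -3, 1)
Orthogonal basis:
  u_1 = (2, 0, 0)
  u_2 = (0, 1, 1)
  u_3 = (0, -2, 2)

Apply the Gram-Schmidt recurrence
  u_1 = v_1
  u_i = v_i − Σ_{j<i} ((v_i · u_j) / (u_j · u_j)) · u_j.

Step by step this gives:
  u_1 = (2, 0, 0)
  u_2 = (0, 1, 1)
  u_3 = (0, -2, 2)

Orthogonality check:
  u_2 · u_1 = 0 (should be 0)
  u_3 · u_1 = 0 (should be 0)
  u_3 · u_2 = 0 (should be 0)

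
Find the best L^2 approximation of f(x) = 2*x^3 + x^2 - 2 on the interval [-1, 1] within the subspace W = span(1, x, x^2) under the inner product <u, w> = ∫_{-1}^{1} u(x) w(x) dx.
g(x) = x^2 + 6*x/5 - 2

The best approximation g ∈ W is the orthogonal projection of f onto W. Writing g = a_0 + a_1 x + a_2 x^2, the coefficients solve the normal equations G · a = b where
  G_{ij} = <φ_i, φ_j> and b_i = <f, φ_i>, with φ_0 = 1, φ_1 = x, φ_2 = x^2.
G =
  [2, 0, 2/3]
  [0, 2/3, 0]
  [2/3, 0, 2/5],
b = (-10/3, 4/5, -14/15).
Solving gives a_0 = -2, a_1 = 6/5, a_2 = 1, so
  g(x) = x^2 + 6*x/5 - 2.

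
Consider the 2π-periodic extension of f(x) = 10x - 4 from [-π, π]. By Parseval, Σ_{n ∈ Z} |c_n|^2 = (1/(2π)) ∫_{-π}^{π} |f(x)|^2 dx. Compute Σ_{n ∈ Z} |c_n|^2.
Σ |c_n|^2 = 100π^2/3 + 16

Expand and integrate term by term over [-π, π]:
  ∫ (10x)^2 dx = 100·(2π^3/3); ∫ 2·10·(-4)·x dx = 0 (odd integrand); ∫ (-4)^2 dx = 16·2π.
So (1/(2π)) ∫_{-π}^{π} (10x - 4)^2 dx = 100π^2/3 + 16 = 100π^2/3 + 16.
Parseval ⇒ Σ |c_n|^2 = 100π^2/3 + 16.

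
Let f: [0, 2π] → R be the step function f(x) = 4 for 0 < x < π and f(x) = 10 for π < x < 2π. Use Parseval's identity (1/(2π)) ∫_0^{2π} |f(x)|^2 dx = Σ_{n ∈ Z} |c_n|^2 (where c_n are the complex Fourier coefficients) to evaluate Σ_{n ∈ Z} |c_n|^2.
Σ |c_n|^2 = 58

Parseval equates the L^2 energy of f (normalised by 1/(2π)) with the ℓ^2 sum of its Fourier coefficients: (1/(2π)) ∫_0^{2π} |f|^2 = Σ |c_n|^2.
Compute the left side: (1/(2π)) [∫_0^π 4^2 dx + ∫_π^{2π} 10^2 dx] = (1/(2π)) · (16π + 100π) = (16 + 100)/2 = 58.
So Σ_{n ∈ Z} |c_n|^2 = 58.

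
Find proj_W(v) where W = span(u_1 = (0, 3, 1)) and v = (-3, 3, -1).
proj_W(v) = (0, 12/5, 4/5)

Set up U = [u_1 | ... | u_1] ∈ R^(3×1). The projector onto W = col(U) is P = U (U^T U)^(-1) U^T.
Compute U^T U =
  [10],
and U^T v = (8).
Solve U^T U · c = U^T v for the coefficients: c = (4/5). The projection is proj_W(v) = U c.
Check: (v - proj_W(v)) · u_1 = 0  (should be 0).
Result: proj_W(v) = (0, 12/5, 4/5).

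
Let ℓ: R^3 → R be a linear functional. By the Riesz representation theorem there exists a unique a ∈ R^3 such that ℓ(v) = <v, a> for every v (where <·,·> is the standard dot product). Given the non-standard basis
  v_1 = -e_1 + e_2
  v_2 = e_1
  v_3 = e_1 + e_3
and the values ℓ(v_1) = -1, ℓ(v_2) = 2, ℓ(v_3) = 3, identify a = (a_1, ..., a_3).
a = (2, 1, 1)

Write a = (a_1, ..., a_3) in the standard basis. For each basis vector v_i, ℓ(v_i) = <v_i, a> is a linear equation in the a_j's. Collect the n equations into a matrix system V a = ℓ, where row i of V is v_i (expressed in the standard basis). Since V is invertible (lower-triangular with 1s on the diagonal, up to permutation), solve by back-substitution:
  V =
[[-1, 1, 0],
 [1, 0, 0],
 [1, 0, 1]]
  V a = (-1, 2, 3)
Solving gives a = (2, 1, 1).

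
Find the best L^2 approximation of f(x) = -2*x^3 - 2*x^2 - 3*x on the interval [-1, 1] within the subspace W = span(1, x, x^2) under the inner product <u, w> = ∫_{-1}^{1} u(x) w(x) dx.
g(x) = -2*x^2 - 21*x/5

The best approximation g ∈ W is the orthogonal projection of f onto W. Writing g = a_0 + a_1 x + a_2 x^2, the coefficients solve the normal equations G · a = b where
  G_{ij} = <φ_i, φ_j> and b_i = <f, φ_i>, with φ_0 = 1, φ_1 = x, φ_2 = x^2.
G =
  [2, 0, 2/3]
  [0, 2/3, 0]
  [2/3, 0, 2/5],
b = (-4/3, -14/5, -4/5).
Solving gives a_0 = 0, a_1 = -21/5, a_2 = -2, so
  g(x) = -2*x^2 - 21*x/5.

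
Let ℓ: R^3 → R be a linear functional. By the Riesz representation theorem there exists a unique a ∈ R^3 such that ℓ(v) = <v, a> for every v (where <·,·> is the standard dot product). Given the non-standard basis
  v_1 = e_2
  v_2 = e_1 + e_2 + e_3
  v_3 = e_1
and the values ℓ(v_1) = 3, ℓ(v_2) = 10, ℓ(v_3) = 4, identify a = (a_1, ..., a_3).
a = (4, 3, 3)

Write a = (a_1, ..., a_3) in the standard basis. For each basis vector v_i, ℓ(v_i) = <v_i, a> is a linear equation in the a_j's. Collect the n equations into a matrix system V a = ℓ, where row i of V is v_i (expressed in the standard basis). Since V is invertible (lower-triangular with 1s on the diagonal, up to permutation), solve by back-substitution:
  V =
[[0, 1, 0],
 [1, 1, 1],
 [1, 0, 0]]
  V a = (3, 10, 4)
Solving gives a = (4, 3, 3).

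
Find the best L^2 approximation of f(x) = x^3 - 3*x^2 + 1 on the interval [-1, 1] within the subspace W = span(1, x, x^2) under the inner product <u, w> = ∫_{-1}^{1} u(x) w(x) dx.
g(x) = -3*x^2 + 3*x/5 + 1

The best approximation g ∈ W is the orthogonal projection of f onto W. Writing g = a_0 + a_1 x + a_2 x^2, the coefficients solve the normal equations G · a = b where
  G_{ij} = <φ_i, φ_j> and b_i = <f, φ_i>, with φ_0 = 1, φ_1 = x, φ_2 = x^2.
G =
  [2, 0, 2/3]
  [0, 2/3, 0]
  [2/3, 0, 2/5],
b = (0, 2/5, -8/15).
Solving gives a_0 = 1, a_1 = 3/5, a_2 = -3, so
  g(x) = -3*x^2 + 3*x/5 + 1.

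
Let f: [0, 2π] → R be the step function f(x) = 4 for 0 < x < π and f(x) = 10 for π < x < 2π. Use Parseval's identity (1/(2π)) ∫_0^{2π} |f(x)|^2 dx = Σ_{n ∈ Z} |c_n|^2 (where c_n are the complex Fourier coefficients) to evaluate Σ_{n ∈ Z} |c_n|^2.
Σ |c_n|^2 = 58

Parseval equates the L^2 energy of f (normalised by 1/(2π)) with the ℓ^2 sum of its Fourier coefficients: (1/(2π)) ∫_0^{2π} |f|^2 = Σ |c_n|^2.
Compute the left side: (1/(2π)) [∫_0^π 4^2 dx + ∫_π^{2π} 10^2 dx] = (1/(2π)) · (16π + 100π) = (16 + 100)/2 = 58.
So Σ_{n ∈ Z} |c_n|^2 = 58.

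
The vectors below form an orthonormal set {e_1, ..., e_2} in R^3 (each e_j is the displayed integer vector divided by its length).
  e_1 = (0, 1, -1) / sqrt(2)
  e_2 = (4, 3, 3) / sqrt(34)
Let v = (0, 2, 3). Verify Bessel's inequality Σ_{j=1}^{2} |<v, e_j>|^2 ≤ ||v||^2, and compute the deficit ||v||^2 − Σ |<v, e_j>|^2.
Σ |<v, e_j>|^2 = 121/17; ||v||^2 = 13; deficit = 100/17

Write each e_j = u_j / sqrt(<u_j, u_j>) where u_j is the displayed integer vector. Then <v, e_j> = <v, u_j> / sqrt(<u_j, u_j>), so |<v, e_j>|^2 = <v, u_j>^2 / <u_j, u_j>.
Coefficients: <v, e_1> = -1/sqrt(2), <v, e_2> = 15/sqrt(34).
Square and sum: Σ |<v, e_j>|^2 = 121/17.
Compute ||v||^2 = v·v = 13.
Deficit = 13 − 121/17 = 100/17 ≥ 0, confirming Bessel's inequality. (The deficit equals ||v − Σ <v,e_j> e_j||^2, the squared distance from v to span{e_j}.)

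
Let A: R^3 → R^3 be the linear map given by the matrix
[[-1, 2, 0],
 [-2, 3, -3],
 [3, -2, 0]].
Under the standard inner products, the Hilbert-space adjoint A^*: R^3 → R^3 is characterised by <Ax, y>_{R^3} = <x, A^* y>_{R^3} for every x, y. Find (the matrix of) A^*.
A^* = A^T =
[[-1, -2, 3],
 [2, 3, -2],
 [0, -3, 0]]

For real matrices with standard dot products, the defining identity <Ax, y> = <x, A^* y> gives (Ax)^T y = x^T (A^*) y, i.e. x^T A^T y = x^T (A^*) y. Since this holds for all x, y, we must have A^* = A^T. Therefore
A^* =
[[-1, -2, 3],
 [2, 3, -2],
 [0, -3, 0]].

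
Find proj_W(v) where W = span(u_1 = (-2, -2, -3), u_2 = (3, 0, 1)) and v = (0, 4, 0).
proj_W(v) = (-56/89, 160/89, 168/89)

Set up U = [u_1 | ... | u_2] ∈ R^(3×2). The projector onto W = col(U) is P = U (U^T U)^(-1) U^T.
Compute U^T U =
  [17, -9]
  [-9, 10],
and U^T v = (-8, 0).
Solve U^T U · c = U^T v for the coefficients: c = (-80/89, -72/89). The projection is proj_W(v) = U c.
Check: (v - proj_W(v)) · u_1 = 0  (should be 0).
Check: (v - proj_W(v)) · u_2 = 0  (should be 0).
Result: proj_W(v) = (-56/89, 160/89, 168/89).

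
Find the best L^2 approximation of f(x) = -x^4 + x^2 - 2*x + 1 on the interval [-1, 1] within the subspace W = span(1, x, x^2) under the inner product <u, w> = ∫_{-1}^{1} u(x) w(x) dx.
g(x) = x^2/7 - 2*x + 38/35

The best approximation g ∈ W is the orthogonal projection of f onto W. Writing g = a_0 + a_1 x + a_2 x^2, the coefficients solve the normal equations G · a = b where
  G_{ij} = <φ_i, φ_j> and b_i = <f, φ_i>, with φ_0 = 1, φ_1 = x, φ_2 = x^2.
G =
  [2, 0, 2/3]
  [0, 2/3, 0]
  [2/3, 0, 2/5],
b = (34/15, -4/3, 82/105).
Solving gives a_0 = 38/35, a_1 = -2, a_2 = 1/7, so
  g(x) = x^2/7 - 2*x + 38/35.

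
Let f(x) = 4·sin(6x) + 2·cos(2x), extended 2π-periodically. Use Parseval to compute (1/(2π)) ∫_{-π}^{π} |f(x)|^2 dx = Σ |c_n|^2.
Σ |c_n|^2 = 10

Expand |f|^2 and use orthogonality of {sin(nx), cos(mx)} on [-π, π]:
  ∫_{-π}^{π} sin(nx)^2 dx = π, ∫ cos(mx)^2 dx = π, and cross terms integrate to 0.
So ∫_{-π}^{π} f(x)^2 dx = 4^2 · π + 2^2 · π = (16 + 4)π.
Divide by 2π: (16 + 4)/2 = 10.
By Parseval, this equals Σ |c_n|^2.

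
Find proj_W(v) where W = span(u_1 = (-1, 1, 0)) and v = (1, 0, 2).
proj_W(v) = (1/2, -1/2, 0)

Set up U = [u_1 | ... | u_1] ∈ R^(3×1). The projector onto W = col(U) is P = U (U^T U)^(-1) U^T.
Compute U^T U =
  [2],
and U^T v = (-1).
Solve U^T U · c = U^T v for the coefficients: c = (-1/2). The projection is proj_W(v) = U c.
Check: (v - proj_W(v)) · u_1 = 0  (should be 0).
Result: proj_W(v) = (1/2, -1/2, 0).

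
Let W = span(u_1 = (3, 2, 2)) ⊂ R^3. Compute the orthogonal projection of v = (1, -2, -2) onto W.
proj_W(v) = (-15/17, -10/17, -10/17)

Set up U = [u_1 | ... | u_1] ∈ R^(3×1). The projector onto W = col(U) is P = U (U^T U)^(-1) U^T.
Compute U^T U =
  [17],
and U^T v = (-5).
Solve U^T U · c = U^T v for the coefficients: c = (-5/17). The projection is proj_W(v) = U c.
Check: (v - proj_W(v)) · u_1 = 0  (should be 0).
Result: proj_W(v) = (-15/17, -10/17, -10/17).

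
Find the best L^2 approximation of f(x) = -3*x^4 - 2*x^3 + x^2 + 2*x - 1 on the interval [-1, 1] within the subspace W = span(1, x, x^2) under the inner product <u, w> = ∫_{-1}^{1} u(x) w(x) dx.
g(x) = -11*x^2/7 + 4*x/5 - 26/35

The best approximation g ∈ W is the orthogonal projection of f onto W. Writing g = a_0 + a_1 x + a_2 x^2, the coefficients solve the normal equations G · a = b where
  G_{ij} = <φ_i, φ_j> and b_i = <f, φ_i>, with φ_0 = 1, φ_1 = x, φ_2 = x^2.
G =
  [2, 0, 2/3]
  [0, 2/3, 0]
  [2/3, 0, 2/5],
b = (-38/15, 8/15, -118/105).
Solving gives a_0 = -26/35, a_1 = 4/5, a_2 = -11/7, so
  g(x) = -11*x^2/7 + 4*x/5 - 26/35.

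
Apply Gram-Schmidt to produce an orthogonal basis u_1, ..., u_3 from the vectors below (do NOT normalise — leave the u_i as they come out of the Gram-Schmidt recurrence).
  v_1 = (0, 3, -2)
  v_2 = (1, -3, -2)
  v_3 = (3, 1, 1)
Orthogonal basis:
  u_1 = (0, 3, -2)
  u_2 = (1, -24/13, -36/13)
  u_3 = (492/157, 82/157, 123/157)

Apply the Gram-Schmidt recurrence
  u_1 = v_1
  u_i = v_i − Σ_{j<i} ((v_i · u_j) / (u_j · u_j)) · u_j.

Step by step this gives:
  u_1 = (0, 3, -2)
  u_2 = (1, -24/13, -36/13)
  u_3 = (492/157, 82/157, 123/157)

Orthogonality check:
  u_2 · u_1 = 0 (should be 0)
  u_3 · u_1 = 0 (should be 0)
  u_3 · u_2 = 0 (should be 0)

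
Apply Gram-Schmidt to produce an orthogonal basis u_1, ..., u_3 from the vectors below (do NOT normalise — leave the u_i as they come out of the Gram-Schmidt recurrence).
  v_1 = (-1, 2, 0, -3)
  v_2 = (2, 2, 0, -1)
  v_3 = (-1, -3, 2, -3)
Orthogonal basis:
  u_1 = (-1, 2, 0, -3)
  u_2 = (33/14, 9/7, 0, 1/14)
  u_3 = (140/101, -245/101, 2, -210/101)

Apply the Gram-Schmidt recurrence
  u_1 = v_1
  u_i = v_i − Σ_{j<i} ((v_i · u_j) / (u_j · u_j)) · u_j.

Step by step this gives:
  u_1 = (-1, 2, 0, -3)
  u_2 = (33/14, 9/7, 0, 1/14)
  u_3 = (140/101, -245/101, 2, -210/101)

Orthogonality check:
  u_2 · u_1 = 0 (should be 0)
  u_3 · u_1 = 0 (should be 0)
  u_3 · u_2 = 0 (should be 0)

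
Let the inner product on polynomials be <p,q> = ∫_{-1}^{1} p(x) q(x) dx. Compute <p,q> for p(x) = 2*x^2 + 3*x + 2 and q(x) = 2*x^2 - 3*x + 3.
<p,q> = 214/15

Expand the product: p(x)·q(x) = 4*x^4 + x^2 + 3*x + 6.
∫_{-1}^{1} of each monomial x^k gives [2/(k+1) if k even, 0 if k odd]. Integrating term-by-term (or equivalently evaluating the antiderivative F(x) = 4*x^5/5 + x^3/3 + 3*x^2/2 + 6*x at the endpoints):
  F(1) − F(−1) = 259/30 − (-169/30) = 214/15.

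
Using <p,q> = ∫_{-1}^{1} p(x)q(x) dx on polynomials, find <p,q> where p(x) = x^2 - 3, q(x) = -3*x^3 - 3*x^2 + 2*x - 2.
<p,q> = 232/15

Expand the product: p(x)·q(x) = -3*x^5 - 3*x^4 + 11*x^3 + 7*x^2 - 6*x + 6.
∫_{-1}^{1} of each monomial x^k gives [2/(k+1) if k even, 0 if k odd]. Integrating term-by-term (or equivalently evaluating the antiderivative F(x) = -x^6/2 - 3*x^5/5 + 11*x^4/4 + 7*x^3/3 - 3*x^2 + 6*x at the endpoints):
  F(1) − F(−1) = 419/60 − (-509/60) = 232/15.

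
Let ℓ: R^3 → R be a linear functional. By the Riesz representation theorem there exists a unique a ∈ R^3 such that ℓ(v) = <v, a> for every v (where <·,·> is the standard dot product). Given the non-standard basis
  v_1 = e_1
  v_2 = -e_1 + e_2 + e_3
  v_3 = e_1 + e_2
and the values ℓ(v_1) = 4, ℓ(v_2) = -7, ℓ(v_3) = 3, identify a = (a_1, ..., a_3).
a = (4, -1, -2)

Write a = (a_1, ..., a_3) in the standard basis. For each basis vector v_i, ℓ(v_i) = <v_i, a> is a linear equation in the a_j's. Collect the n equations into a matrix system V a = ℓ, where row i of V is v_i (expressed in the standard basis). Since V is invertible (lower-triangular with 1s on the diagonal, up to permutation), solve by back-substitution:
  V =
[[1, 0, 0],
 [-1, 1, 1],
 [1, 1, 0]]
  V a = (4, -7, 3)
Solving gives a = (4, -1, -2).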